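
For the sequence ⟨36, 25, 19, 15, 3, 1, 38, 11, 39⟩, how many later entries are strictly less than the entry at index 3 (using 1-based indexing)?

4

The element at index 3 is 19.
Elements after it: 15, 3, 1, 38, 11, 39
Those smaller than 19: 15, 3, 1, 11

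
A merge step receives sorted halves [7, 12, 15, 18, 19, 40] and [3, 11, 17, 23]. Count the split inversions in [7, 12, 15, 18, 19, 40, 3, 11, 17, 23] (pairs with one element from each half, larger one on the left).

15

For each element r of the right run, count left-run elements greater than r:
r = 3: 7, 12, 15, 18, 19, 40 → 6
r = 11: 12, 15, 18, 19, 40 → 5
r = 17: 18, 19, 40 → 3
r = 23: 40 → 1
Cross-inversions: 6 + 5 + 3 + 1 = 15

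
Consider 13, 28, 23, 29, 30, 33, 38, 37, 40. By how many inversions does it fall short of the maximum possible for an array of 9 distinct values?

34 inversions short

Maximum inversions for 9 distinct elements is C(9, 2) = 9·8/2 = 36.
Current inversions — for each element, count later smaller elements:
13: 0
28: 1
23: 0
29: 0
30: 0
33: 0
38: 1
37: 0
40: 0
Current total: 0 + 1 + 0 + 0 + 0 + 0 + 1 + 0 + 0 = 2
Shortfall: 36 − 2 = 34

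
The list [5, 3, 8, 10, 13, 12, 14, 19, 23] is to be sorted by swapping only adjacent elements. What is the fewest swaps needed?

The minimum number of adjacent swaps to sort an array equals its inversion count, since every such swap removes exactly one inversion.
Count inversions — for each element, later elements that are smaller:
5: 3 → 1
3: none → 0
8: none → 0
10: none → 0
13: 12 → 1
12: none → 0
14: none → 0
19: none → 0
23: none → 0
Total inversions: 1 + 0 + 0 + 0 + 1 + 0 + 0 + 0 + 0 = 2

2 adjacent swaps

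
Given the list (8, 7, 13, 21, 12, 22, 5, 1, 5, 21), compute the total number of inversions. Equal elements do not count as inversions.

Count, for each position, how many later elements it exceeds:
8: 4
7: 3
13: 4
21: 4
12: 3
22: 4
5: 1
1: 0
5: 0
21: 0
Sum: 4 + 3 + 4 + 4 + 3 + 4 + 1 + 0 + 0 + 0 = 23

23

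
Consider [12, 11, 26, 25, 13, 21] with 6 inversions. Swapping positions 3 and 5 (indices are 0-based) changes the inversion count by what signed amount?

-1

Positions 3 and 5 hold 25 and 21; after swapping, the array is [12, 11, 26, 21, 13, 25].
Count, for each position, how many later elements it exceeds:
12: 1
11: 0
26: 3
21: 1
13: 0
25: 0
Sum: 1 + 0 + 3 + 1 + 0 + 0 = 5
Change: 5 − 6 = -1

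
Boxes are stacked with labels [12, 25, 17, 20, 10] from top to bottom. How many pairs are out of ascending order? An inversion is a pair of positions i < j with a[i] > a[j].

Inversion pairs (indices are 0-based):
(0,4): 12 > 10
(1,2): 25 > 17
(1,3): 25 > 20
(1,4): 25 > 10
(2,4): 17 > 10
(3,4): 20 > 10
That's 6 pairs.

6 out-of-order pairs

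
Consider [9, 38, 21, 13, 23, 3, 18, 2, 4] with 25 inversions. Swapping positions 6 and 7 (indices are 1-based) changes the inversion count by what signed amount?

+1

Positions 6 and 7 hold 3 and 18; after swapping, the array is [9, 38, 21, 13, 23, 18, 3, 2, 4].
Sweep left to right; for each value list the smaller values that follow it:
9: 3
38: 7
21: 5
13: 3
23: 4
18: 3
3: 1
2: 0
4: 0
Sum: 3 + 7 + 5 + 3 + 4 + 3 + 1 + 0 + 0 = 26
Change: 26 − 25 = +1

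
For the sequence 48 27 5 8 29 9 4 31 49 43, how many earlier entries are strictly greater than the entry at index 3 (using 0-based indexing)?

The element at index 3 is 8.
Elements before it: 48, 27, 5
Those larger than 8: 48, 27

2 such elements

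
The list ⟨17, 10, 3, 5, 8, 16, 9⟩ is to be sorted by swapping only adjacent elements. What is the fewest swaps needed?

There are 11 adjacent swaps.

Each adjacent swap fixes exactly one inversion, so the minimum swap count equals the number of inversions.
Count inversions — for each element, later elements that are smaller:
17: 10, 3, 5, 8, 16, 9 → 6
10: 3, 5, 8, 9 → 4
3: none → 0
5: none → 0
8: none → 0
16: 9 → 1
9: none → 0
Total inversions: 6 + 4 + 0 + 0 + 0 + 1 + 0 = 11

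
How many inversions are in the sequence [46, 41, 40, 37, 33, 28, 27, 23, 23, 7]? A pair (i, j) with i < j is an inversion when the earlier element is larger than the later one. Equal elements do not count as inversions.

Inversions: 44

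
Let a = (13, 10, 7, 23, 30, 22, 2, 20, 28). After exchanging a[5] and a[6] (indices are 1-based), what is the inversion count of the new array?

14 inversions

Positions 5 and 6 hold 30 and 22; after swapping, the array is [13, 10, 7, 23, 22, 30, 2, 20, 28].
Sweep left to right; for each value list the smaller values that follow it:
13: 3
10: 2
7: 1
23: 3
22: 2
30: 3
2: 0
20: 0
28: 0
Sum: 3 + 2 + 1 + 3 + 2 + 3 + 0 + 0 + 0 = 14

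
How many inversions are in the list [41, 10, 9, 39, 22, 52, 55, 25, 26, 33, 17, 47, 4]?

Element-by-element contributions:
41 → 10, 9, 39, 22, 25, 26, 33, 17, 4 → 9
10 → 9, 4 → 2
9 → 4 → 1
39 → 22, 25, 26, 33, 17, 4 → 6
22 → 17, 4 → 2
52 → 25, 26, 33, 17, 47, 4 → 6
55 → 25, 26, 33, 17, 47, 4 → 6
25 → 17, 4 → 2
26 → 17, 4 → 2
33 → 17, 4 → 2
17 → 4 → 1
47 → 4 → 1
4 → none → 0
Sum: 9 + 2 + 1 + 6 + 2 + 6 + 6 + 2 + 2 + 2 + 1 + 1 + 0 = 40

Inversions: 40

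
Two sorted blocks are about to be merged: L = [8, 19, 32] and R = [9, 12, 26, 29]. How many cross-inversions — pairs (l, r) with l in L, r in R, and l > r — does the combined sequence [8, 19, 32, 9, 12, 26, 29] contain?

For each element r of the right run, count left-run elements greater than r:
r = 9: 19, 32 → 2
r = 12: 19, 32 → 2
r = 26: 32 → 1
r = 29: 32 → 1
Cross-inversions: 2 + 2 + 1 + 1 = 6

Cross-inversions: 6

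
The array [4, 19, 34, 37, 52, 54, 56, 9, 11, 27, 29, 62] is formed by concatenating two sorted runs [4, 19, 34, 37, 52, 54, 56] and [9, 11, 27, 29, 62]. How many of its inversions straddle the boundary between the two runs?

22 split inversions

Count, for every r in R, how many entries of L exceed r:
r = 9: 19, 34, 37, 52, 54, 56 → 6
r = 11: 19, 34, 37, 52, 54, 56 → 6
r = 27: 34, 37, 52, 54, 56 → 5
r = 29: 34, 37, 52, 54, 56 → 5
r = 62: none → 0
Cross-inversions: 6 + 6 + 5 + 5 + 0 = 22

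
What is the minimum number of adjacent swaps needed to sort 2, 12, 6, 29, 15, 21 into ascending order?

Each adjacent swap fixes exactly one inversion, so the minimum swap count equals the number of inversions.
Count inversions — for each element, later elements that are smaller:
2: none → 0
12: 6 → 1
6: none → 0
29: 15, 21 → 2
15: none → 0
21: none → 0
Total inversions: 0 + 1 + 0 + 2 + 0 + 0 = 3

3 swaps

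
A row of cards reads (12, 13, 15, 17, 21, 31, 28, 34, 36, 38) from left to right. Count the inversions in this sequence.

1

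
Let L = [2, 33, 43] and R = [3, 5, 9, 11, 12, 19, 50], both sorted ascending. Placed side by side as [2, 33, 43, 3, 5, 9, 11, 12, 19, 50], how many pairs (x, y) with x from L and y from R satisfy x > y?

For each element r of the right run, count left-run elements greater than r:
r = 3: 33, 43 → 2
r = 5: 33, 43 → 2
r = 9: 33, 43 → 2
r = 11: 33, 43 → 2
r = 12: 33, 43 → 2
r = 19: 33, 43 → 2
r = 50: none → 0
Cross-inversions: 2 + 2 + 2 + 2 + 2 + 2 + 0 = 12

12 cross-inversions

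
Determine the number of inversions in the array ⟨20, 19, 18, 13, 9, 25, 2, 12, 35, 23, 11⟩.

Element-by-element contributions:
20 → 19, 18, 13, 9, 2, 12, 11 → 7
19 → 18, 13, 9, 2, 12, 11 → 6
18 → 13, 9, 2, 12, 11 → 5
13 → 9, 2, 12, 11 → 4
9 → 2 → 1
25 → 2, 12, 23, 11 → 4
2 → none → 0
12 → 11 → 1
35 → 23, 11 → 2
23 → 11 → 1
11 → none → 0
Sum: 7 + 6 + 5 + 4 + 1 + 4 + 0 + 1 + 2 + 1 + 0 = 31

Inversions: 31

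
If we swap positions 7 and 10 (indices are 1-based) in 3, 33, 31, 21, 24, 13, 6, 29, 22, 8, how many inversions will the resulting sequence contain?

28

Positions 7 and 10 hold 6 and 8; after swapping, the array is [3, 33, 31, 21, 24, 13, 8, 29, 22, 6].
Sweep left to right; for each value list the smaller values that follow it:
3: 0
33: 8
31: 7
21: 3
24: 4
13: 2
8: 1
29: 2
22: 1
6: 0
Sum: 0 + 8 + 7 + 3 + 4 + 2 + 1 + 2 + 1 + 0 = 28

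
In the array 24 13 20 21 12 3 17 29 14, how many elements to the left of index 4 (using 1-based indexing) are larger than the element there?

The element at index 4 is 21.
Elements before it: 24, 13, 20
Those larger than 21: 24

1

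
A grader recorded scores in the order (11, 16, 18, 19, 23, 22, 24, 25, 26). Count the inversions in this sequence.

1

Count, for each position, how many later elements it exceeds:
11: 0
16: 0
18: 0
19: 0
23: 1
22: 0
24: 0
25: 0
26: 0
Sum: 0 + 0 + 0 + 0 + 1 + 0 + 0 + 0 + 0 = 1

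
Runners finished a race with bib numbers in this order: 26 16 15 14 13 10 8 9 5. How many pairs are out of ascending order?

For each element, count later entries that are smaller:
26: 8
16: 7
15: 6
14: 5
13: 4
10: 3
8: 1
9: 1
5: 0
Sum: 8 + 7 + 6 + 5 + 4 + 3 + 1 + 1 + 0 = 35

35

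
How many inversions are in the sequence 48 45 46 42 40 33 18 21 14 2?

For each element, count later entries that are smaller:
48 → 45, 46, 42, 40, 33, 18, 21, 14, 2 → 9
45 → 42, 40, 33, 18, 21, 14, 2 → 7
46 → 42, 40, 33, 18, 21, 14, 2 → 7
42 → 40, 33, 18, 21, 14, 2 → 6
40 → 33, 18, 21, 14, 2 → 5
33 → 18, 21, 14, 2 → 4
18 → 14, 2 → 2
21 → 14, 2 → 2
14 → 2 → 1
2 → none → 0
Sum: 9 + 7 + 7 + 6 + 5 + 4 + 2 + 2 + 1 + 0 = 43

43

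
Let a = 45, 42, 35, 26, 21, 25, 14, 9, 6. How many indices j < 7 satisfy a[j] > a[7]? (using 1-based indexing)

6

The element at index 7 is 14.
Elements before it: 45, 42, 35, 26, 21, 25
Those larger than 14: 45, 42, 35, 26, 21, 25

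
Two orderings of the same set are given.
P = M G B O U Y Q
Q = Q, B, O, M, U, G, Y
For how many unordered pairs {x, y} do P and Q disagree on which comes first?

11 disagreeing pairs

Assign each item its position (1..7) in the first ordering, then rewrite the second ordering as that position sequence:
positions: M→1, G→2, B→3, O→4, U→5, Y→6, Q→7
second ordering as positions: [7, 3, 4, 1, 5, 2, 6]
Discordant pairs = inversions in this position sequence.
7: 3, 4, 1, 5, 2, 6 → 6
3: 1, 2 → 2
4: 1, 2 → 2
1: 0
5: 2 → 1
2: 0
6: 0
Total: 6 + 2 + 2 + 0 + 1 + 0 + 0 = 11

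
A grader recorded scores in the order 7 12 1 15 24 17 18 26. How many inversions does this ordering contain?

Sweep left to right; for each value list the smaller values that follow it:
7 → 1 → 1
12 → 1 → 1
1 → none → 0
15 → none → 0
24 → 17, 18 → 2
17 → none → 0
18 → none → 0
26 → none → 0
Sum: 1 + 1 + 0 + 0 + 2 + 0 + 0 + 0 = 4

4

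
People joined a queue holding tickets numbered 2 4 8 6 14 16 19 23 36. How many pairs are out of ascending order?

1

Element-by-element contributions:
2: 0
4: 0
8: 1
6: 0
14: 0
16: 0
19: 0
23: 0
36: 0
Sum: 0 + 0 + 1 + 0 + 0 + 0 + 0 + 0 + 0 = 1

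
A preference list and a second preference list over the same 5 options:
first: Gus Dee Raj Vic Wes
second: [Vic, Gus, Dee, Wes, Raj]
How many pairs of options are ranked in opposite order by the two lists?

Pairs: 4

Assign each item its position (1..5) in the first ordering, then rewrite the second ordering as that position sequence:
positions: Gus→1, Dee→2, Raj→3, Vic→4, Wes→5
second ordering as positions: [4, 1, 2, 5, 3]
Discordant pairs = inversions in this position sequence.
4: 1, 2, 3 → 3
1: 0
2: 0
5: 3 → 1
3: 0
Total: 3 + 0 + 0 + 1 + 0 = 4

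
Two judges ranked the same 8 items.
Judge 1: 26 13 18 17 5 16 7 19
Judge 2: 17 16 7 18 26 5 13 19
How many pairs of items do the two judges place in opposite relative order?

Assign each item its position (1..8) in the first ordering, then rewrite the second ordering as that position sequence:
positions: 26→1, 13→2, 18→3, 17→4, 5→5, 16→6, 7→7, 19→8
second ordering as positions: [4, 6, 7, 3, 1, 5, 2, 8]
Discordant pairs = inversions in this position sequence.
4: 3, 1, 2 → 3
6: 3, 1, 5, 2 → 4
7: 3, 1, 5, 2 → 4
3: 1, 2 → 2
1: 0
5: 2 → 1
2: 0
8: 0
Total: 3 + 4 + 4 + 2 + 0 + 1 + 0 + 0 = 14

14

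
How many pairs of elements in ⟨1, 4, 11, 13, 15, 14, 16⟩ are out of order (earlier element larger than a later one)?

1

Element-by-element contributions:
1 → none → 0
4 → none → 0
11 → none → 0
13 → none → 0
15 → 14 → 1
14 → none → 0
16 → none → 0
Sum: 0 + 0 + 0 + 0 + 1 + 0 + 0 = 1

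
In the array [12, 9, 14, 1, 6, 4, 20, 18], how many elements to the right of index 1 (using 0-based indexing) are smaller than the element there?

3 such elements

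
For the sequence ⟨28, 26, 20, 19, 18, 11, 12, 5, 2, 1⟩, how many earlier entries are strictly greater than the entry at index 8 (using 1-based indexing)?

7

The element at index 8 is 5.
Elements before it: 28, 26, 20, 19, 18, 11, 12
Those larger than 5: 28, 26, 20, 19, 18, 11, 12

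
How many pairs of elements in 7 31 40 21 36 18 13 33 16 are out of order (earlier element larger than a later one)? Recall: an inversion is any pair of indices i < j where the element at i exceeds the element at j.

Count, for each position, how many later elements it exceeds:
7 → none → 0
31 → 21, 18, 13, 16 → 4
40 → 21, 36, 18, 13, 33, 16 → 6
21 → 18, 13, 16 → 3
36 → 18, 13, 33, 16 → 4
18 → 13, 16 → 2
13 → none → 0
33 → 16 → 1
16 → none → 0
Sum: 0 + 4 + 6 + 3 + 4 + 2 + 0 + 1 + 0 = 20

20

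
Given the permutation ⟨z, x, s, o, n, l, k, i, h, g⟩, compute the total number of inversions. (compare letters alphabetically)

45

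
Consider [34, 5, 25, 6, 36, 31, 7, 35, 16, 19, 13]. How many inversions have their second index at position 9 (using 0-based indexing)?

The element at index 9 is 19.
Elements before it: 34, 5, 25, 6, 36, 31, 7, 35, 16
Those larger than 19: 34, 25, 36, 31, 35

5 such elements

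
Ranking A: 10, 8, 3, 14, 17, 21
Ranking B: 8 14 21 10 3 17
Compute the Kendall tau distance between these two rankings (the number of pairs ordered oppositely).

Assign each item its position (1..6) in the first ordering, then rewrite the second ordering as that position sequence:
positions: 10→1, 8→2, 3→3, 14→4, 17→5, 21→6
second ordering as positions: [2, 4, 6, 1, 3, 5]
Discordant pairs = inversions in this position sequence.
2: 1 → 1
4: 1, 3 → 2
6: 1, 3, 5 → 3
1: 0
3: 0
5: 0
Total: 1 + 2 + 3 + 0 + 0 + 0 = 6

6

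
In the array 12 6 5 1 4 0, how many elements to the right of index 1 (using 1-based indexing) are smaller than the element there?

5

The element at index 1 is 12.
Elements after it: 6, 5, 1, 4, 0
Those smaller than 12: 6, 5, 1, 4, 0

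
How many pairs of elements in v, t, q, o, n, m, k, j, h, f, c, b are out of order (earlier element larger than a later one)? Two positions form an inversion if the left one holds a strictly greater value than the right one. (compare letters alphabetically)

66

Count, for each position, how many later elements it exceeds:
v: 11
t: 10
q: 9
o: 8
n: 7
m: 6
k: 5
j: 4
h: 3
f: 2
c: 1
b: 0
Sum: 11 + 10 + 9 + 8 + 7 + 6 + 5 + 4 + 3 + 2 + 1 + 0 = 66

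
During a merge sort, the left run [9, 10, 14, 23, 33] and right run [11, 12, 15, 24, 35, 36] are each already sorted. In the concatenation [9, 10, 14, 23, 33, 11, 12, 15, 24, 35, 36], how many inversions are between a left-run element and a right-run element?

9

Take each right-half value and tally the left-half values above it:
r = 11: 14, 23, 33 → 3
r = 12: 14, 23, 33 → 3
r = 15: 23, 33 → 2
r = 24: 33 → 1
r = 35: none → 0
r = 36: none → 0
Cross-inversions: 3 + 3 + 2 + 1 + 0 + 0 = 9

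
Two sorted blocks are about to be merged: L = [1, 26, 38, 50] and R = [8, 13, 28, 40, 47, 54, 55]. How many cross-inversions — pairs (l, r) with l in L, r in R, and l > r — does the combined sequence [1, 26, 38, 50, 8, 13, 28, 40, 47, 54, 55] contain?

Count, for every r in R, how many entries of L exceed r:
r = 8: 26, 38, 50 → 3
r = 13: 26, 38, 50 → 3
r = 28: 38, 50 → 2
r = 40: 50 → 1
r = 47: 50 → 1
r = 54: none → 0
r = 55: none → 0
Cross-inversions: 3 + 3 + 2 + 1 + 1 + 0 + 0 = 10

10 split inversions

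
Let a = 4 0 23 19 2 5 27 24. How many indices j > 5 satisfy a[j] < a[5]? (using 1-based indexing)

0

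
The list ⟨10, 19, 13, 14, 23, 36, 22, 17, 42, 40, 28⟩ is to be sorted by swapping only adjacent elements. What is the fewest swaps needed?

Swaps: 12

Each adjacent swap fixes exactly one inversion, so the minimum swap count equals the number of inversions.
Count inversions — for each element, later elements that are smaller:
10: none → 0
19: 13, 14, 17 → 3
13: none → 0
14: none → 0
23: 22, 17 → 2
36: 22, 17, 28 → 3
22: 17 → 1
17: none → 0
42: 40, 28 → 2
40: 28 → 1
28: none → 0
Total inversions: 0 + 3 + 0 + 0 + 2 + 3 + 1 + 0 + 2 + 1 + 0 = 12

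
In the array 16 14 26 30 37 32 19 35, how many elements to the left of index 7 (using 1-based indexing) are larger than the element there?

4

The element at index 7 is 19.
Elements before it: 16, 14, 26, 30, 37, 32
Those larger than 19: 26, 30, 37, 32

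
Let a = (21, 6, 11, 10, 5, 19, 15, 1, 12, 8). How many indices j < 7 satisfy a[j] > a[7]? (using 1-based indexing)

The element at index 7 is 15.
Elements before it: 21, 6, 11, 10, 5, 19
Those larger than 15: 21, 19

2 such elements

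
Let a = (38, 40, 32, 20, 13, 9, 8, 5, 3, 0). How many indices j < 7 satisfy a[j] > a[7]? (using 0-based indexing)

The element at index 7 is 5.
Elements before it: 38, 40, 32, 20, 13, 9, 8
Those larger than 5: 38, 40, 32, 20, 13, 9, 8

7 such elements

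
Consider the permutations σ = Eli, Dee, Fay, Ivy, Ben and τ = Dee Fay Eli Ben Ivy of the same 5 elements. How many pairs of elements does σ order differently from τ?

3

Assign each item its position (1..5) in the first ordering, then rewrite the second ordering as that position sequence:
positions: Eli→1, Dee→2, Fay→3, Ivy→4, Ben→5
second ordering as positions: [2, 3, 1, 5, 4]
Discordant pairs = inversions in this position sequence.
2: 1 → 1
3: 1 → 1
1: 0
5: 4 → 1
4: 0
Total: 1 + 1 + 0 + 1 + 0 = 3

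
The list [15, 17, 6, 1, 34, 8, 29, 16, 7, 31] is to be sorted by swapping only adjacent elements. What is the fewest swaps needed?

19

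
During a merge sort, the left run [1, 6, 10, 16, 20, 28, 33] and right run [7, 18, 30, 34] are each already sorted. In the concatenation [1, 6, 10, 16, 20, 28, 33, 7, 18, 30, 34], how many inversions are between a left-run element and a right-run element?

For each element r of the right run, count left-run elements greater than r:
r = 7: 10, 16, 20, 28, 33 → 5
r = 18: 20, 28, 33 → 3
r = 30: 33 → 1
r = 34: none → 0
Cross-inversions: 5 + 3 + 1 + 0 = 9

9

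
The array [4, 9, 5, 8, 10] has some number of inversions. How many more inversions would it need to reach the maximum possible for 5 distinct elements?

8 inversions short

Maximum inversions for 5 distinct elements is C(5, 2) = 5·4/2 = 10.
Current inversions — for each element, count later smaller elements:
4: 0
9: 2
5: 0
8: 0
10: 0
Current total: 0 + 2 + 0 + 0 + 0 = 2
Shortfall: 10 − 2 = 8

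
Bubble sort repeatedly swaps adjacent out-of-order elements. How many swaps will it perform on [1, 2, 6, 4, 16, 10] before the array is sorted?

Each adjacent swap fixes exactly one inversion, so the minimum swap count equals the number of inversions.
Count inversions — for each element, later elements that are smaller:
1: none → 0
2: none → 0
6: 4 → 1
4: none → 0
16: 10 → 1
10: none → 0
Total inversions: 0 + 0 + 1 + 0 + 1 + 0 = 2

2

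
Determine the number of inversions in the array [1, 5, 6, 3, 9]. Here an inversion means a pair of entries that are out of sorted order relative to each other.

2 inversions

Element-by-element contributions:
1 → none → 0
5 → 3 → 1
6 → 3 → 1
3 → none → 0
9 → none → 0
Sum: 0 + 1 + 1 + 0 + 0 = 2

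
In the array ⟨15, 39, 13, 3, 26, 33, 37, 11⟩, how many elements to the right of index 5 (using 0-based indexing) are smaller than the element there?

The element at index 5 is 33.
Elements after it: 37, 11
Those smaller than 33: 11

1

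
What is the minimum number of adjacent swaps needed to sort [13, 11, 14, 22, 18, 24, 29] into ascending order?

Minimum adjacent swaps = number of inversions (each swap of adjacent out-of-order elements removes one inversion and no swap can remove more).
Count inversions — for each element, later elements that are smaller:
13: 11 → 1
11: none → 0
14: none → 0
22: 18 → 1
18: none → 0
24: none → 0
29: none → 0
Total inversions: 1 + 0 + 0 + 1 + 0 + 0 + 0 = 2

2 swaps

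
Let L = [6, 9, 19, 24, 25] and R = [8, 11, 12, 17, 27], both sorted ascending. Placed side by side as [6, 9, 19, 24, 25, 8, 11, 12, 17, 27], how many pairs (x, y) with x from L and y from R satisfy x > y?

13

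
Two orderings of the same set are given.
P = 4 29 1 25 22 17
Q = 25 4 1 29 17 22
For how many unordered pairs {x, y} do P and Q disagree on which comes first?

5 disagreeing pairs

Assign each item its position (1..6) in the first ordering, then rewrite the second ordering as that position sequence:
positions: 4→1, 29→2, 1→3, 25→4, 22→5, 17→6
second ordering as positions: [4, 1, 3, 2, 6, 5]
Discordant pairs = inversions in this position sequence.
4: 1, 3, 2 → 3
1: 0
3: 2 → 1
2: 0
6: 5 → 1
5: 0
Total: 3 + 0 + 1 + 0 + 1 + 0 = 5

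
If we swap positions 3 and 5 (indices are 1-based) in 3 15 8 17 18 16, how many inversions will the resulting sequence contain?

Positions 3 and 5 hold 8 and 18; after swapping, the array is [3, 15, 18, 17, 8, 16].
Sweep left to right; for each value list the smaller values that follow it:
3 → none → 0
15 → 8 → 1
18 → 17, 8, 16 → 3
17 → 8, 16 → 2
8 → none → 0
16 → none → 0
Sum: 0 + 1 + 3 + 2 + 0 + 0 = 6

6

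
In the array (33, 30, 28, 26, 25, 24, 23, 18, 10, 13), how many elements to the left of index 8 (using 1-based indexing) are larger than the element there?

The element at index 8 is 18.
Elements before it: 33, 30, 28, 26, 25, 24, 23
Those larger than 18: 33, 30, 28, 26, 25, 24, 23

7 such elements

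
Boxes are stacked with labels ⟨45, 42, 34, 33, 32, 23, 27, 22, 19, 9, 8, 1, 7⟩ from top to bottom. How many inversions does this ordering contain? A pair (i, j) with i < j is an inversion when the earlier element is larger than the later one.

Count, for each position, how many later elements it exceeds:
45: 12
42: 11
34: 10
33: 9
32: 8
23: 6
27: 6
22: 5
19: 4
9: 3
8: 2
1: 0
7: 0
Sum: 12 + 11 + 10 + 9 + 8 + 6 + 6 + 5 + 4 + 3 + 2 + 0 + 0 = 76

76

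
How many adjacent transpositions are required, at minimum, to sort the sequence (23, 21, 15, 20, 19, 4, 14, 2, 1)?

The minimum number of adjacent swaps to sort an array equals its inversion count, since every such swap removes exactly one inversion.
Count inversions — for each element, later elements that are smaller:
23: 21, 15, 20, 19, 4, 14, 2, 1 → 8
21: 15, 20, 19, 4, 14, 2, 1 → 7
15: 4, 14, 2, 1 → 4
20: 19, 4, 14, 2, 1 → 5
19: 4, 14, 2, 1 → 4
4: 2, 1 → 2
14: 2, 1 → 2
2: 1 → 1
1: none → 0
Total inversions: 8 + 7 + 4 + 5 + 4 + 2 + 2 + 1 + 0 = 33

33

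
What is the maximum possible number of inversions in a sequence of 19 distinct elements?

171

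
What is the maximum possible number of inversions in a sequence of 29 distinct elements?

The maximum occurs when the array is in strictly decreasing order: every one of the C(29, 2) pairs is inverted.
C(29, 2) = 29·28/2 = 406

406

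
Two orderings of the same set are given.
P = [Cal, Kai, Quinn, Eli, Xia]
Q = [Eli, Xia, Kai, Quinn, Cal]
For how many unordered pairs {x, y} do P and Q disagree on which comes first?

Assign each item its position (1..5) in the first ordering, then rewrite the second ordering as that position sequence:
positions: Cal→1, Kai→2, Quinn→3, Eli→4, Xia→5
second ordering as positions: [4, 5, 2, 3, 1]
Discordant pairs = inversions in this position sequence.
4: 2, 3, 1 → 3
5: 2, 3, 1 → 3
2: 1 → 1
3: 1 → 1
1: 0
Total: 3 + 3 + 1 + 1 + 0 = 8

8 disagreeing pairs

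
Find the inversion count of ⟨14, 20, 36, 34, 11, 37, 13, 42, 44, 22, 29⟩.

20

Sweep left to right; for each value list the smaller values that follow it:
14: 2
20: 2
36: 5
34: 4
11: 0
37: 3
13: 0
42: 2
44: 2
22: 0
29: 0
Sum: 2 + 2 + 5 + 4 + 0 + 3 + 0 + 2 + 2 + 0 + 0 = 20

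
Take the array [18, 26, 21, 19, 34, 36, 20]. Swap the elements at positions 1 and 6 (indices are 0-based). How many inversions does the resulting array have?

4 inversions

Positions 1 and 6 hold 26 and 20; after swapping, the array is [18, 20, 21, 19, 34, 36, 26].
Element-by-element contributions:
18 → none → 0
20 → 19 → 1
21 → 19 → 1
19 → none → 0
34 → 26 → 1
36 → 26 → 1
26 → none → 0
Sum: 0 + 1 + 1 + 0 + 1 + 1 + 0 = 4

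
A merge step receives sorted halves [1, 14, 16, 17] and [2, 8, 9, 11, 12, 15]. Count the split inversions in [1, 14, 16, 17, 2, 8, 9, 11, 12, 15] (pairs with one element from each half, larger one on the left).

Count, for every r in R, how many entries of L exceed r:
r = 2: 14, 16, 17 → 3
r = 8: 14, 16, 17 → 3
r = 9: 14, 16, 17 → 3
r = 11: 14, 16, 17 → 3
r = 12: 14, 16, 17 → 3
r = 15: 16, 17 → 2
Cross-inversions: 3 + 3 + 3 + 3 + 3 + 2 = 17

17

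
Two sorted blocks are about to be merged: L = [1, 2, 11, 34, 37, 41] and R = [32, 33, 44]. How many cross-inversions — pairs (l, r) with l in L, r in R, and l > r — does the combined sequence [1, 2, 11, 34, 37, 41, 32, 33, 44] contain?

6 split inversions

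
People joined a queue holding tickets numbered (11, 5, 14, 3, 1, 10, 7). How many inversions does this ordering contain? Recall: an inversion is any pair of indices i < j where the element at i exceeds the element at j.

13

Element-by-element contributions:
11 → 5, 3, 1, 10, 7 → 5
5 → 3, 1 → 2
14 → 3, 1, 10, 7 → 4
3 → 1 → 1
1 → none → 0
10 → 7 → 1
7 → none → 0
Sum: 5 + 2 + 4 + 1 + 0 + 1 + 0 = 13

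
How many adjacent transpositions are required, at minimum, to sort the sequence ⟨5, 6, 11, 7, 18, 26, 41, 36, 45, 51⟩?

Each adjacent swap fixes exactly one inversion, so the minimum swap count equals the number of inversions.
Count inversions — for each element, later elements that are smaller:
5: none → 0
6: none → 0
11: 7 → 1
7: none → 0
18: none → 0
26: none → 0
41: 36 → 1
36: none → 0
45: none → 0
51: none → 0
Total inversions: 0 + 0 + 1 + 0 + 0 + 0 + 1 + 0 + 0 + 0 = 2

2 swaps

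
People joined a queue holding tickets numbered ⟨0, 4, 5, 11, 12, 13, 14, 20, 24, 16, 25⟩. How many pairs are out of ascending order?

There are 2 out-of-order pairs.

For each element, count later entries that are smaller:
0: 0
4: 0
5: 0
11: 0
12: 0
13: 0
14: 0
20: 1
24: 1
16: 0
25: 0
Sum: 0 + 0 + 0 + 0 + 0 + 0 + 0 + 1 + 1 + 0 + 0 = 2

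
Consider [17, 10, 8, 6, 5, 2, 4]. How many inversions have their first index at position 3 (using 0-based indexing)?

3 such elements

The element at index 3 is 6.
Elements after it: 5, 2, 4
Those smaller than 6: 5, 2, 4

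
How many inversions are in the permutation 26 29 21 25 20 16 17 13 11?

Element-by-element contributions:
26 → 21, 25, 20, 16, 17, 13, 11 → 7
29 → 21, 25, 20, 16, 17, 13, 11 → 7
21 → 20, 16, 17, 13, 11 → 5
25 → 20, 16, 17, 13, 11 → 5
20 → 16, 17, 13, 11 → 4
16 → 13, 11 → 2
17 → 13, 11 → 2
13 → 11 → 1
11 → none → 0
Sum: 7 + 7 + 5 + 5 + 4 + 2 + 2 + 1 + 0 = 33

Inversions: 33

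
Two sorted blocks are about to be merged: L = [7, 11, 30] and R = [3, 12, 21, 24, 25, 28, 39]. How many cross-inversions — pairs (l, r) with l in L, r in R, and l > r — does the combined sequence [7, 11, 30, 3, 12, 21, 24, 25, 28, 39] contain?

Cross-inversions: 8

Count, for every r in R, how many entries of L exceed r:
r = 3: 7, 11, 30 → 3
r = 12: 30 → 1
r = 21: 30 → 1
r = 24: 30 → 1
r = 25: 30 → 1
r = 28: 30 → 1
r = 39: none → 0
Cross-inversions: 3 + 1 + 1 + 1 + 1 + 1 + 0 = 8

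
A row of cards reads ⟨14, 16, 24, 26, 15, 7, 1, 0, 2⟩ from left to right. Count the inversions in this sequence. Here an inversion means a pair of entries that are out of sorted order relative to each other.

Inversions: 27

Sweep left to right; for each value list the smaller values that follow it:
14: 4
16: 5
24: 5
26: 5
15: 4
7: 3
1: 1
0: 0
2: 0
Sum: 4 + 5 + 5 + 5 + 4 + 3 + 1 + 0 + 0 = 27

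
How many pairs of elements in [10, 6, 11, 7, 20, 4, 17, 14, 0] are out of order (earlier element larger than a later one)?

There are 19 inversions.

Element-by-element contributions:
10 → 6, 7, 4, 0 → 4
6 → 4, 0 → 2
11 → 7, 4, 0 → 3
7 → 4, 0 → 2
20 → 4, 17, 14, 0 → 4
4 → 0 → 1
17 → 14, 0 → 2
14 → 0 → 1
0 → none → 0
Sum: 4 + 2 + 3 + 2 + 4 + 1 + 2 + 1 + 0 = 19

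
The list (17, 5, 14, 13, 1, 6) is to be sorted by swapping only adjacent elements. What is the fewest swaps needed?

11 adjacent swaps

Minimum adjacent swaps = number of inversions (each swap of adjacent out-of-order elements removes one inversion and no swap can remove more).
Count inversions — for each element, later elements that are smaller:
17: 5, 14, 13, 1, 6 → 5
5: 1 → 1
14: 13, 1, 6 → 3
13: 1, 6 → 2
1: none → 0
6: none → 0
Total inversions: 5 + 1 + 3 + 2 + 0 + 0 = 11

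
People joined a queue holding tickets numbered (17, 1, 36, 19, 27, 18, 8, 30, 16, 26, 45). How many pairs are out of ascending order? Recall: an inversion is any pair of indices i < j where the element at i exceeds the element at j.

21 inversions

Sweep left to right; for each value list the smaller values that follow it:
17 → 1, 8, 16 → 3
1 → none → 0
36 → 19, 27, 18, 8, 30, 16, 26 → 7
19 → 18, 8, 16 → 3
27 → 18, 8, 16, 26 → 4
18 → 8, 16 → 2
8 → none → 0
30 → 16, 26 → 2
16 → none → 0
26 → none → 0
45 → none → 0
Sum: 3 + 0 + 7 + 3 + 4 + 2 + 0 + 2 + 0 + 0 + 0 = 21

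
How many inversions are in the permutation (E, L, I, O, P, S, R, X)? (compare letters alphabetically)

There are 2 inversions.

Element-by-element contributions:
E → none → 0
L → I → 1
I → none → 0
O → none → 0
P → none → 0
S → R → 1
R → none → 0
X → none → 0
Sum: 0 + 1 + 0 + 0 + 0 + 1 + 0 + 0 = 2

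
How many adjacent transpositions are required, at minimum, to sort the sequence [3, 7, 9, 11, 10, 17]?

Each adjacent swap fixes exactly one inversion, so the minimum swap count equals the number of inversions.
Count inversions — for each element, later elements that are smaller:
3: none → 0
7: none → 0
9: none → 0
11: 10 → 1
10: none → 0
17: none → 0
Total inversions: 0 + 0 + 0 + 1 + 0 + 0 = 1

1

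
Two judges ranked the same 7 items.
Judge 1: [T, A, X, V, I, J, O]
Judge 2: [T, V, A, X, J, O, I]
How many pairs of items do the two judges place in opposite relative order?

Assign each item its position (1..7) in the first ordering, then rewrite the second ordering as that position sequence:
positions: T→1, A→2, X→3, V→4, I→5, J→6, O→7
second ordering as positions: [1, 4, 2, 3, 6, 7, 5]
Discordant pairs = inversions in this position sequence.
1: 0
4: 2, 3 → 2
2: 0
3: 0
6: 5 → 1
7: 5 → 1
5: 0
Total: 0 + 2 + 0 + 0 + 1 + 1 + 0 = 4

There are 4 discordant pairs.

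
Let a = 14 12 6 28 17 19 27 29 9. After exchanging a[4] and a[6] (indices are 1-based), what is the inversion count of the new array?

12

Positions 4 and 6 hold 28 and 19; after swapping, the array is [14, 12, 6, 19, 17, 28, 27, 29, 9].
Element-by-element contributions:
14 → 12, 6, 9 → 3
12 → 6, 9 → 2
6 → none → 0
19 → 17, 9 → 2
17 → 9 → 1
28 → 27, 9 → 2
27 → 9 → 1
29 → 9 → 1
9 → none → 0
Sum: 3 + 2 + 0 + 2 + 1 + 2 + 1 + 1 + 0 = 12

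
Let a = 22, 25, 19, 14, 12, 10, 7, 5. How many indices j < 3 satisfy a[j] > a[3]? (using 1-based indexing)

The element at index 3 is 19.
Elements before it: 22, 25
Those larger than 19: 22, 25

2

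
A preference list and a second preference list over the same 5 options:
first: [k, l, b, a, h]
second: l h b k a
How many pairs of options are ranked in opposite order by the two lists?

Pairs: 5

Assign each item its position (1..5) in the first ordering, then rewrite the second ordering as that position sequence:
positions: k→1, l→2, b→3, a→4, h→5
second ordering as positions: [2, 5, 3, 1, 4]
Discordant pairs = inversions in this position sequence.
2: 1 → 1
5: 3, 1, 4 → 3
3: 1 → 1
1: 0
4: 0
Total: 1 + 3 + 1 + 0 + 0 = 5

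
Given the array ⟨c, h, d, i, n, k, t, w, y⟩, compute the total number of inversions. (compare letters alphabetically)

2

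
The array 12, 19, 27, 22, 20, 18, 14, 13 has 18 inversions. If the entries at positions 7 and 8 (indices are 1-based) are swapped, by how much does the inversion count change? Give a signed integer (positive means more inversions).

Positions 7 and 8 hold 14 and 13; after swapping, the array is [12, 19, 27, 22, 20, 18, 13, 14].
Count, for each position, how many later elements it exceeds:
12 → none → 0
19 → 18, 13, 14 → 3
27 → 22, 20, 18, 13, 14 → 5
22 → 20, 18, 13, 14 → 4
20 → 18, 13, 14 → 3
18 → 13, 14 → 2
13 → none → 0
14 → none → 0
Sum: 0 + 3 + 5 + 4 + 3 + 2 + 0 + 0 = 17
Change: 17 − 18 = -1

-1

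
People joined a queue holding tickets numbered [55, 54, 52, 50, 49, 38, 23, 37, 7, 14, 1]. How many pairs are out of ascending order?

For each element, count later entries that are smaller:
55 → 54, 52, 50, 49, 38, 23, 37, 7, 14, 1 → 10
54 → 52, 50, 49, 38, 23, 37, 7, 14, 1 → 9
52 → 50, 49, 38, 23, 37, 7, 14, 1 → 8
50 → 49, 38, 23, 37, 7, 14, 1 → 7
49 → 38, 23, 37, 7, 14, 1 → 6
38 → 23, 37, 7, 14, 1 → 5
23 → 7, 14, 1 → 3
37 → 7, 14, 1 → 3
7 → 1 → 1
14 → 1 → 1
1 → none → 0
Sum: 10 + 9 + 8 + 7 + 6 + 5 + 3 + 3 + 1 + 1 + 0 = 53

Inversions: 53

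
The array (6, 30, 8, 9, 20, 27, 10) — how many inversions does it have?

Listing every pair i<j with a[i]>a[j] (using 0-based positions):
(1,2): 30 > 8
(1,3): 30 > 9
(1,4): 30 > 20
(1,5): 30 > 27
(1,6): 30 > 10
(4,6): 20 > 10
(5,6): 27 > 10
That's 7 pairs.

7 out-of-order pairs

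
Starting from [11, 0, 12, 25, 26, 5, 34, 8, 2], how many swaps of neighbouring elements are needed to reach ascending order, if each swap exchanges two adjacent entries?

The minimum number of adjacent swaps to sort an array equals its inversion count, since every such swap removes exactly one inversion.
Count inversions — for each element, later elements that are smaller:
11: 0, 5, 8, 2 → 4
0: none → 0
12: 5, 8, 2 → 3
25: 5, 8, 2 → 3
26: 5, 8, 2 → 3
5: 2 → 1
34: 8, 2 → 2
8: 2 → 1
2: none → 0
Total inversions: 4 + 0 + 3 + 3 + 3 + 1 + 2 + 1 + 0 = 17

17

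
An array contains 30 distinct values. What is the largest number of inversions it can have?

A reversed (strictly descending) arrangement makes every pair an inversion, giving C(30, 2) inversions.
C(30, 2) = 30·29/2 = 435

435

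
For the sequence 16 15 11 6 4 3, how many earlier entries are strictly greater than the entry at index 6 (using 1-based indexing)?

The element at index 6 is 3.
Elements before it: 16, 15, 11, 6, 4
Those larger than 3: 16, 15, 11, 6, 4

5 such elements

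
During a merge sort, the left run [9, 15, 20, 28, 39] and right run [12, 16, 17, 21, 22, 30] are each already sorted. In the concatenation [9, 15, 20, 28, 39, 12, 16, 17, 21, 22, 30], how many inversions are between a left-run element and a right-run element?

Count, for every r in R, how many entries of L exceed r:
r = 12: 15, 20, 28, 39 → 4
r = 16: 20, 28, 39 → 3
r = 17: 20, 28, 39 → 3
r = 21: 28, 39 → 2
r = 22: 28, 39 → 2
r = 30: 39 → 1
Cross-inversions: 4 + 3 + 3 + 2 + 2 + 1 = 15

15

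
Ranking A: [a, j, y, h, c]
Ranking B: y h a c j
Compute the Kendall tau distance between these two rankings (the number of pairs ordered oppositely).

5 discordant pairs

Assign each item its position (1..5) in the first ordering, then rewrite the second ordering as that position sequence:
positions: a→1, j→2, y→3, h→4, c→5
second ordering as positions: [3, 4, 1, 5, 2]
Discordant pairs = inversions in this position sequence.
3: 1, 2 → 2
4: 1, 2 → 2
1: 0
5: 2 → 1
2: 0
Total: 2 + 2 + 0 + 1 + 0 = 5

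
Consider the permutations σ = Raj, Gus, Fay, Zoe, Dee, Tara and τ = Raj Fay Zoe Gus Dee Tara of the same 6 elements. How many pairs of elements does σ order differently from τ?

2 discordant pairs

Assign each item its position (1..6) in the first ordering, then rewrite the second ordering as that position sequence:
positions: Raj→1, Gus→2, Fay→3, Zoe→4, Dee→5, Tara→6
second ordering as positions: [1, 3, 4, 2, 5, 6]
Discordant pairs = inversions in this position sequence.
1: 0
3: 2 → 1
4: 2 → 1
2: 0
5: 0
6: 0
Total: 0 + 1 + 1 + 0 + 0 + 0 = 2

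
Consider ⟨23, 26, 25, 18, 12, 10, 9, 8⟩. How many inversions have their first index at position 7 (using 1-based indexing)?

The element at index 7 is 9.
Elements after it: 8
Those smaller than 9: 8

1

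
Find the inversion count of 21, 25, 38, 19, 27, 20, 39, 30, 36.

12 inversions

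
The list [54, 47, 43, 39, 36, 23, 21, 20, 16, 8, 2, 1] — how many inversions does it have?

Count, for each position, how many later elements it exceeds:
54 → 47, 43, 39, 36, 23, 21, 20, 16, 8, 2, 1 → 11
47 → 43, 39, 36, 23, 21, 20, 16, 8, 2, 1 → 10
43 → 39, 36, 23, 21, 20, 16, 8, 2, 1 → 9
39 → 36, 23, 21, 20, 16, 8, 2, 1 → 8
36 → 23, 21, 20, 16, 8, 2, 1 → 7
23 → 21, 20, 16, 8, 2, 1 → 6
21 → 20, 16, 8, 2, 1 → 5
20 → 16, 8, 2, 1 → 4
16 → 8, 2, 1 → 3
8 → 2, 1 → 2
2 → 1 → 1
1 → none → 0
Sum: 11 + 10 + 9 + 8 + 7 + 6 + 5 + 4 + 3 + 2 + 1 + 0 = 66

66 inversions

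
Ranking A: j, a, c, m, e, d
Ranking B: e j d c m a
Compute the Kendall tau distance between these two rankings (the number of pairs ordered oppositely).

Discordant pairs: 9

Assign each item its position (1..6) in the first ordering, then rewrite the second ordering as that position sequence:
positions: j→1, a→2, c→3, m→4, e→5, d→6
second ordering as positions: [5, 1, 6, 3, 4, 2]
Discordant pairs = inversions in this position sequence.
5: 1, 3, 4, 2 → 4
1: 0
6: 3, 4, 2 → 3
3: 2 → 1
4: 2 → 1
2: 0
Total: 4 + 0 + 3 + 1 + 1 + 0 = 9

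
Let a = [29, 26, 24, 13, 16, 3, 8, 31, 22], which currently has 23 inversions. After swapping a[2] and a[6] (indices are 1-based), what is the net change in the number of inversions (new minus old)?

Positions 2 and 6 hold 26 and 3; after swapping, the array is [29, 3, 24, 13, 16, 26, 8, 31, 22].
Sweep left to right; for each value list the smaller values that follow it:
29: 7
3: 0
24: 4
13: 1
16: 1
26: 2
8: 0
31: 1
22: 0
Sum: 7 + 0 + 4 + 1 + 1 + 2 + 0 + 1 + 0 = 16
Change: 16 − 23 = -7

-7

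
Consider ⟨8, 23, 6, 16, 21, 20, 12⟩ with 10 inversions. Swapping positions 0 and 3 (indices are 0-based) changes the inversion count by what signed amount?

+1

Positions 0 and 3 hold 8 and 16; after swapping, the array is [16, 23, 6, 8, 21, 20, 12].
Sweep left to right; for each value list the smaller values that follow it:
16 → 6, 8, 12 → 3
23 → 6, 8, 21, 20, 12 → 5
6 → none → 0
8 → none → 0
21 → 20, 12 → 2
20 → 12 → 1
12 → none → 0
Sum: 3 + 5 + 0 + 0 + 2 + 1 + 0 = 11
Change: 11 − 10 = +1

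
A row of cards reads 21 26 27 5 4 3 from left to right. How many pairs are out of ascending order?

12

Listing every pair i<j with a[i]>a[j] (using 1-based positions):
(1,4): 21 > 5
(1,5): 21 > 4
(1,6): 21 > 3
(2,4): 26 > 5
(2,5): 26 > 4
(2,6): 26 > 3
(3,4): 27 > 5
(3,5): 27 > 4
(3,6): 27 > 3
(4,5): 5 > 4
(4,6): 5 > 3
(5,6): 4 > 3
That's 12 pairs.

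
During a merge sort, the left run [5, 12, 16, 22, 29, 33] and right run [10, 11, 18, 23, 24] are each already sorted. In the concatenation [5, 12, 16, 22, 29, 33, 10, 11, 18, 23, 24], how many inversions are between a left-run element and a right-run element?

Count, for every r in R, how many entries of L exceed r:
r = 10: 12, 16, 22, 29, 33 → 5
r = 11: 12, 16, 22, 29, 33 → 5
r = 18: 22, 29, 33 → 3
r = 23: 29, 33 → 2
r = 24: 29, 33 → 2
Cross-inversions: 5 + 5 + 3 + 2 + 2 = 17

17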